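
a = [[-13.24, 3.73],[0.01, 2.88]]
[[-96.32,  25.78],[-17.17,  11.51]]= a @ [[5.59,-0.82],  [-5.98,4.00]]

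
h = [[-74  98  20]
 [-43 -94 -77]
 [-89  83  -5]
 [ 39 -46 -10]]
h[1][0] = -43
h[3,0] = 39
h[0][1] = 98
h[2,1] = 83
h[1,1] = -94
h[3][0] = 39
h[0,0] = -74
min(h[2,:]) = -89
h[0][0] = -74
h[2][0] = -89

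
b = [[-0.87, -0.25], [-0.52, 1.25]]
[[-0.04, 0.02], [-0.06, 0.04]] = b @[[0.05, -0.03], [-0.03, 0.02]]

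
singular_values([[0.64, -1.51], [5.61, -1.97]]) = [6.05, 1.19]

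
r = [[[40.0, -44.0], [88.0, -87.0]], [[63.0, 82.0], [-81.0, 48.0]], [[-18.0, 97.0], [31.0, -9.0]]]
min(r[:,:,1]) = -87.0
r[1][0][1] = 82.0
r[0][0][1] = -44.0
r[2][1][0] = 31.0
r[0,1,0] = 88.0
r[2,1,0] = 31.0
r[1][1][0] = -81.0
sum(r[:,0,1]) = 135.0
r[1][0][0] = 63.0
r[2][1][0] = 31.0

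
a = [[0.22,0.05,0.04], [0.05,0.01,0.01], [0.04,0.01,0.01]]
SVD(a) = [[-0.96,-0.22,-0.18], [-0.22,0.18,0.96], [-0.18,0.96,-0.22]] @ diag([0.23872578108144774, 0.002780661432813852, 0.001506442514261544]) @ [[-0.96, -0.22, -0.18], [-0.22, 0.18, 0.96], [0.18, -0.96, 0.22]]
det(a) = -0.00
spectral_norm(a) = 0.24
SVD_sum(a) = [[0.22, 0.05, 0.04],[0.05, 0.01, 0.01],[0.04, 0.01, 0.01]] + [[0.0, -0.00, -0.00], [-0.0, 0.00, 0.0], [-0.0, 0.00, 0.0]] + [[-0.00,0.00,-0.00], [0.00,-0.0,0.00], [-0.0,0.00,-0.00]]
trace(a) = 0.24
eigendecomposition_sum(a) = [[0.22, 0.05, 0.04], [0.05, 0.01, 0.01], [0.04, 0.01, 0.01]] + [[0.00, -0.0, -0.0],[-0.00, 0.0, 0.00],[-0.0, 0.00, 0.00]] + [[-0.00, 0.0, -0.0],[0.00, -0.00, 0.0],[-0.00, 0.0, -0.0]]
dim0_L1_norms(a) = [0.31, 0.07, 0.06]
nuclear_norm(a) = 0.24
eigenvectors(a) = [[-0.96,-0.22,0.18], [-0.22,0.18,-0.96], [-0.18,0.96,0.22]]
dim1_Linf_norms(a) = [0.22, 0.05, 0.04]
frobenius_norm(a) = 0.24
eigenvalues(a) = [0.24, 0.0, -0.0]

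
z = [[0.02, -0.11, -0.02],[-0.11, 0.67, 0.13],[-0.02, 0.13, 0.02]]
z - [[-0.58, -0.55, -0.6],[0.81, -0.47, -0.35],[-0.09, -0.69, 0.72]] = [[0.60, 0.44, 0.58], [-0.92, 1.14, 0.48], [0.07, 0.82, -0.70]]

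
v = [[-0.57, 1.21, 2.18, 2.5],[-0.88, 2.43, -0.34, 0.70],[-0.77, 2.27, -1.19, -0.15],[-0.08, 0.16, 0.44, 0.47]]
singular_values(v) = [4.13, 3.26, 0.0, 0.0]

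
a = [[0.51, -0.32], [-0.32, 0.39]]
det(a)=0.097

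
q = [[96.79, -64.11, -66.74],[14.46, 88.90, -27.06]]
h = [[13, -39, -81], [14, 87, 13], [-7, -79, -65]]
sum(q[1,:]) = 76.30000000000001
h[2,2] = -65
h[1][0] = 14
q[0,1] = -64.11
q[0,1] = -64.11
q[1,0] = 14.46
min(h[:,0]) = -7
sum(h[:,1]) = -31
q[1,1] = 88.9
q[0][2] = -66.74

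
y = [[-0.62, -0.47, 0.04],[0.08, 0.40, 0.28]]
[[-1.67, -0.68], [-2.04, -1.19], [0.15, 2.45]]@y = [[0.98, 0.51, -0.26], [1.17, 0.48, -0.41], [0.10, 0.91, 0.69]]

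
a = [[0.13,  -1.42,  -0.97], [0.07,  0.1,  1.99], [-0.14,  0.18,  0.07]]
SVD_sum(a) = [[0.02, -0.60, -1.34], [-0.03, 0.76, 1.69], [-0.00, 0.06, 0.13]] + [[0.13, -0.82, 0.37], [0.10, -0.66, 0.30], [-0.02, 0.14, -0.06]] + [[-0.02,-0.0,0.0], [-0.00,-0.00,0.0], [-0.12,-0.02,0.01]]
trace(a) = 0.30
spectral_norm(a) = 2.37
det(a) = 0.33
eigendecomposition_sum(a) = [[-0.05+0.24j,  (-0.34+0.01j),  (0.43+0.99j)], [0.09+0.11j,  -0.12+0.15j,  (0.59+0.15j)], [(-0.04-0.01j),  0.00-0.06j,  -0.18+0.07j]] + [[-0.05-0.24j, -0.34-0.01j, (0.43-0.99j)], [(0.09-0.11j), -0.12-0.15j, 0.59-0.15j], [(-0.04+0.01j), 0.06j, -0.18-0.07j]] + [[0.23+0.00j, (-0.74+0j), (-1.82+0j)], [(-0.11-0j), (0.33-0j), (0.82-0j)], [(-0.06-0j), (0.18-0j), 0.43-0.00j]]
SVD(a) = [[-0.62, -0.77, 0.14], [0.78, -0.62, 0.04], [0.06, 0.13, 0.99]] @ diag([2.369998563082607, 1.1726088092866593, 0.11914441392571831]) @ [[-0.01, 0.41, 0.91], [-0.14, 0.9, -0.41], [-0.99, -0.13, 0.04]]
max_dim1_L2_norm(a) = 1.99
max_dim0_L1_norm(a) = 3.03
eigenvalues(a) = [(-0.35+0.46j), (-0.35-0.46j), (1+0j)]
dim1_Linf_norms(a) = [1.42, 1.99, 0.18]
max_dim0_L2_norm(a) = 2.21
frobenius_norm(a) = 2.65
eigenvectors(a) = [[0.86+0.00j, (0.86-0j), (-0.89+0j)],[(0.3-0.38j), 0.30+0.38j, (0.4+0j)],[-0.01+0.15j, (-0.01-0.15j), 0.21+0.00j]]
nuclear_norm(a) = 3.66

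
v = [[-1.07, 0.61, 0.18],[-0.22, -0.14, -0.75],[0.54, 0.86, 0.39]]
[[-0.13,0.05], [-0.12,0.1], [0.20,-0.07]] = v @ [[0.18, -0.06],[0.07, 0.01],[0.1, -0.12]]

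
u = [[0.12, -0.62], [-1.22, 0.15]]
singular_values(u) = [1.25, 0.59]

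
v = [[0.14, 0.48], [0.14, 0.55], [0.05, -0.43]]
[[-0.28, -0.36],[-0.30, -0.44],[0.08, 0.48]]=v @ [[-0.96, 0.90], [-0.3, -1.02]]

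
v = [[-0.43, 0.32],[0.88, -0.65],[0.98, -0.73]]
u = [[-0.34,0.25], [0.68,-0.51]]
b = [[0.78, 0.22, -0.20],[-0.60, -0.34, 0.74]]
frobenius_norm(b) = 1.31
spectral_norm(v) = 1.73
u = b @ v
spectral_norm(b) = 1.25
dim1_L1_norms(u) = [0.59, 1.19]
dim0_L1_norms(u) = [1.02, 0.76]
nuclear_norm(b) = 1.64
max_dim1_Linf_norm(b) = 0.78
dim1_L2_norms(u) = [0.42, 0.85]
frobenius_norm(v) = 1.73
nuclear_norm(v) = 1.73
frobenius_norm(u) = 0.95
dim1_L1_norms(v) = [0.75, 1.53, 1.71]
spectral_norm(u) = 0.95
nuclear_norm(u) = 0.95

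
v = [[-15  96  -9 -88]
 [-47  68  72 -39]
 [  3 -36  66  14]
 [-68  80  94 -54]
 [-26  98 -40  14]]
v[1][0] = -47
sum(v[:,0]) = -153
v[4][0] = -26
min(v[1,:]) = -47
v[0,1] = 96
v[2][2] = 66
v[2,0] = 3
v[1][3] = -39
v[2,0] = 3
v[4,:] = [-26, 98, -40, 14]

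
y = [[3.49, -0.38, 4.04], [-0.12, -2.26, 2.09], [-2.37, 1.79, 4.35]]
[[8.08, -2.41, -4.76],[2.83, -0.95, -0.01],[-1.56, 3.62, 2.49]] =y@ [[1.43, -0.80, -1.25], [-0.68, 0.6, -0.02], [0.70, 0.15, -0.10]]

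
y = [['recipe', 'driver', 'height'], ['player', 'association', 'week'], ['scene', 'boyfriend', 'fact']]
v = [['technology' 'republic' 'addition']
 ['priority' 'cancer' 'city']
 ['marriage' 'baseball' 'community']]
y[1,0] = 'player'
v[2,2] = 'community'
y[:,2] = ['height', 'week', 'fact']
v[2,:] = ['marriage', 'baseball', 'community']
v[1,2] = 'city'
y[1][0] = 'player'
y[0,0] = 'recipe'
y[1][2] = 'week'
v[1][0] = 'priority'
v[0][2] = 'addition'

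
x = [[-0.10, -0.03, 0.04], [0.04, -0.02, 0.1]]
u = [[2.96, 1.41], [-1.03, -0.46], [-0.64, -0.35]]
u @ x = [[-0.24, -0.12, 0.26],[0.08, 0.04, -0.09],[0.05, 0.03, -0.06]]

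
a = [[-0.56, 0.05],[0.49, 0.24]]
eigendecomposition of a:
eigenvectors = [[-0.86, -0.06], [0.51, -1.0]]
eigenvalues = [-0.59, 0.27]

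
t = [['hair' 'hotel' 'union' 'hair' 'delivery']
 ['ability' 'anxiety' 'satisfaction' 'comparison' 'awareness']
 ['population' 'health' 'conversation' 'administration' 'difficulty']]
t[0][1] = 'hotel'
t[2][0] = 'population'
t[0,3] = 'hair'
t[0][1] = 'hotel'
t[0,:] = ['hair', 'hotel', 'union', 'hair', 'delivery']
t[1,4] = 'awareness'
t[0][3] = 'hair'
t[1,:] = ['ability', 'anxiety', 'satisfaction', 'comparison', 'awareness']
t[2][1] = 'health'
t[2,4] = 'difficulty'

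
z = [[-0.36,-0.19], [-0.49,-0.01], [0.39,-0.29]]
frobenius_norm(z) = 0.80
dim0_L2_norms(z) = [0.72, 0.35]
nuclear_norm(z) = 1.07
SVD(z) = [[-0.47, 0.66], [-0.67, 0.17], [0.57, 0.73]] @ diag([0.7250567430164893, 0.3411637721187885]) @ [[1.0, -0.1],[-0.10, -1.0]]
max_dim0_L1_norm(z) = 1.24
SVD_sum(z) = [[-0.34, 0.03], [-0.48, 0.05], [0.41, -0.04]] + [[-0.02, -0.22], [-0.01, -0.06], [-0.02, -0.25]]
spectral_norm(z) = 0.73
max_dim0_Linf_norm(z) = 0.49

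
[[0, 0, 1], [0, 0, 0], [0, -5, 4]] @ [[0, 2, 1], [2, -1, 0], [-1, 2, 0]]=[[-1, 2, 0], [0, 0, 0], [-14, 13, 0]]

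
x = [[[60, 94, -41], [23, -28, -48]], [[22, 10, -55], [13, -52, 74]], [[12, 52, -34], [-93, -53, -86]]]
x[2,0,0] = 12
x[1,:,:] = [[22, 10, -55], [13, -52, 74]]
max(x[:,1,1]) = -28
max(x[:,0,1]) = 94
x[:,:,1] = [[94, -28], [10, -52], [52, -53]]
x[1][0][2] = -55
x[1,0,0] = 22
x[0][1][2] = -48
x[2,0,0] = 12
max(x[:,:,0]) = 60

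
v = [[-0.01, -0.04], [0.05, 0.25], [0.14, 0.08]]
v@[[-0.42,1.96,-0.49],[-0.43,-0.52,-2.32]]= [[0.02, 0.00, 0.10], [-0.13, -0.03, -0.60], [-0.09, 0.23, -0.25]]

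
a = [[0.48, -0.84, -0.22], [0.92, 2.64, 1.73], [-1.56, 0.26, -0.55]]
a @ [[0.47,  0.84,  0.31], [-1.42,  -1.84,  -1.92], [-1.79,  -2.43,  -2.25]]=[[1.81, 2.48, 2.26],  [-6.41, -8.29, -8.68],  [-0.12, -0.45, 0.25]]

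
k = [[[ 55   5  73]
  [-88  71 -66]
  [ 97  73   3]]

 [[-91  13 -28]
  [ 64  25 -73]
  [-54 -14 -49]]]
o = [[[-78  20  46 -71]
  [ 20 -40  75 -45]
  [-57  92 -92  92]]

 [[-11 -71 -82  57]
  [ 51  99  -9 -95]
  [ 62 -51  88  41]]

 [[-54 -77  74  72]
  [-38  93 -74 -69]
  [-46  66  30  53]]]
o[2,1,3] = -69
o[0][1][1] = -40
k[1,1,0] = 64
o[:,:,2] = [[46, 75, -92], [-82, -9, 88], [74, -74, 30]]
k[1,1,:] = [64, 25, -73]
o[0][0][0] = -78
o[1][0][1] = -71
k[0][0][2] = 73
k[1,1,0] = 64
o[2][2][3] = 53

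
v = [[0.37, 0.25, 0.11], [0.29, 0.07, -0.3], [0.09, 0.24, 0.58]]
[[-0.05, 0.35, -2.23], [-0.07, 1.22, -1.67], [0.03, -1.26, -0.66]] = v @ [[0.23, 3.95, -4.17], [-0.65, -3.94, -3.1], [0.29, -1.16, 0.80]]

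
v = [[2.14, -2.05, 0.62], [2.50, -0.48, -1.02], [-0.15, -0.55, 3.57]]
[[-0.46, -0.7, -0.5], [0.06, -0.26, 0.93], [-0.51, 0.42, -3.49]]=v@[[0.02, 0.06, -0.06], [0.21, 0.46, -0.12], [-0.11, 0.19, -1.00]]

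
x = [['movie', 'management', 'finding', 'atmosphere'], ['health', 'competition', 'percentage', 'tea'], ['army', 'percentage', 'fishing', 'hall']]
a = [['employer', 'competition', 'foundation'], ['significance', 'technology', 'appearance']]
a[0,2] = 'foundation'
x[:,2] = ['finding', 'percentage', 'fishing']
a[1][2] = 'appearance'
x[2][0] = 'army'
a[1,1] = 'technology'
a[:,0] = ['employer', 'significance']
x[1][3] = 'tea'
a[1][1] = 'technology'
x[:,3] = ['atmosphere', 'tea', 'hall']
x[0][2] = 'finding'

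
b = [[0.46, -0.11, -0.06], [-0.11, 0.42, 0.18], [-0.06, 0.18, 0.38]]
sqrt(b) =[[0.67, -0.08, -0.04],[-0.08, 0.63, 0.14],[-0.04, 0.14, 0.6]]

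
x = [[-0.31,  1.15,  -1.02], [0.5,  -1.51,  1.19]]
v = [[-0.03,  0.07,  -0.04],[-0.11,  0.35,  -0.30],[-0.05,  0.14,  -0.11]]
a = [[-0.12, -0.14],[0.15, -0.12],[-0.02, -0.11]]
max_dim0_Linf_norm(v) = 0.35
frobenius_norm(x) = 2.53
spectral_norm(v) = 0.52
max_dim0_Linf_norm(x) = 1.51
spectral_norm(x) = 2.53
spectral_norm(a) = 0.21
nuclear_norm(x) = 2.63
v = a @ x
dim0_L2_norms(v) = [0.12, 0.38, 0.32]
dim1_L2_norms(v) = [0.09, 0.47, 0.18]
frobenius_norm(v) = 0.52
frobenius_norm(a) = 0.29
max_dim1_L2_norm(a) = 0.19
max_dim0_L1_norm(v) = 0.56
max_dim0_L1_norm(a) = 0.37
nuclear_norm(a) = 0.41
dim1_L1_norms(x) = [2.48, 3.2]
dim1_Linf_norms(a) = [0.14, 0.15, 0.11]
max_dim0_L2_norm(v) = 0.38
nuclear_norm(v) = 0.54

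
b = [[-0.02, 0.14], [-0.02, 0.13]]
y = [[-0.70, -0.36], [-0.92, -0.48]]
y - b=[[-0.68, -0.5], [-0.90, -0.61]]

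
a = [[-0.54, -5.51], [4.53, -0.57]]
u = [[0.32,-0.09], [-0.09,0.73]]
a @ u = [[0.32,-3.97],[1.5,-0.82]]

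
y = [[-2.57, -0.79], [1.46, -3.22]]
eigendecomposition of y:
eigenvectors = [[0.18+0.56j, (0.18-0.56j)], [0.81+0.00j, 0.81-0.00j]]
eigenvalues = [(-2.9+1.02j), (-2.9-1.02j)]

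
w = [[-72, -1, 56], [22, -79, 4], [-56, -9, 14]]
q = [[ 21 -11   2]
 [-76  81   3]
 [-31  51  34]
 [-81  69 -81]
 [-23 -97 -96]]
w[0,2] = 56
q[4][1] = -97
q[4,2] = -96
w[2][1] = -9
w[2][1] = -9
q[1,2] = 3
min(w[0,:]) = -72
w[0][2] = 56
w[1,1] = -79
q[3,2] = -81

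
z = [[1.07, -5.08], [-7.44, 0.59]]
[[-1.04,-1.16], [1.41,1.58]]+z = [[0.03, -6.24], [-6.03, 2.17]]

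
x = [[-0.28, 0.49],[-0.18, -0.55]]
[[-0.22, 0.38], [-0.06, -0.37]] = x @ [[0.62,-0.13], [-0.10,0.71]]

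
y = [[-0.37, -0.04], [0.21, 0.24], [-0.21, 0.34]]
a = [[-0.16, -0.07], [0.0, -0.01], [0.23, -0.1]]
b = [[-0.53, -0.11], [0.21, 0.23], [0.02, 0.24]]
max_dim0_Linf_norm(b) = 0.53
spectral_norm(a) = 0.28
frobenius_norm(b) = 0.67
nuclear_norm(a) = 0.40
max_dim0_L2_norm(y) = 0.47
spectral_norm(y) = 0.48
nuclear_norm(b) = 0.88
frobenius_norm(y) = 0.63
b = a + y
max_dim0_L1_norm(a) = 0.39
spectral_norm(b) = 0.61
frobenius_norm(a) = 0.31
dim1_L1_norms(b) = [0.64, 0.44, 0.26]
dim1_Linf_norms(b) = [0.53, 0.23, 0.24]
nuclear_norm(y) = 0.89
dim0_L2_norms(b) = [0.57, 0.35]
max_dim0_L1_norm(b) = 0.76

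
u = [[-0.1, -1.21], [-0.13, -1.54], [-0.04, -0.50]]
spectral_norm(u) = 2.03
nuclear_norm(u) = 2.03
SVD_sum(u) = [[-0.1, -1.21],[-0.13, -1.54],[-0.04, -0.50]] + [[0.00, -0.0],[-0.00, 0.00],[0.00, -0.0]]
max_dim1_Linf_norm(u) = 1.54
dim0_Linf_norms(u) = [0.13, 1.54]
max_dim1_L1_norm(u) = 1.67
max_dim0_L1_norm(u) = 3.25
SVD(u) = [[-0.60,0.42], [-0.76,-0.56], [-0.25,0.71]] @ diag([2.028347583883229, 0.0024655537047776053]) @ [[0.08, 1.0], [1.00, -0.08]]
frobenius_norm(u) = 2.03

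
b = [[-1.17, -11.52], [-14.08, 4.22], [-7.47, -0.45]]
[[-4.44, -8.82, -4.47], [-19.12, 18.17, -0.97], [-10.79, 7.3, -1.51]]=b@[[1.43, -1.03, 0.18], [0.24, 0.87, 0.37]]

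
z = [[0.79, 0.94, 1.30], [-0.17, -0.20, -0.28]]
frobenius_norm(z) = 1.83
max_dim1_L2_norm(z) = 1.79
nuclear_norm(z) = 1.83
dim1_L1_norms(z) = [3.03, 0.65]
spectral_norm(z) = 1.83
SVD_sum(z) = [[0.79, 0.94, 1.3], [-0.17, -0.20, -0.28]] + [[-0.0, 0.0, -0.0], [-0.0, 0.0, -0.0]]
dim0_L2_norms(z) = [0.81, 0.96, 1.33]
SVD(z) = [[-0.98,0.21], [0.21,0.98]] @ diag([1.8289330108403656, 0.0020104373645049274]) @ [[-0.44, -0.53, -0.73], [-0.22, 0.85, -0.48]]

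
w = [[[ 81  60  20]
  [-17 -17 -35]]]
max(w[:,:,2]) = 20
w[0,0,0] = 81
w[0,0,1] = 60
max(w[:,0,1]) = 60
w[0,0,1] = 60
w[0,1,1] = -17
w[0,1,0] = -17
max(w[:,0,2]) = 20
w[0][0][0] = 81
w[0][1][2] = -35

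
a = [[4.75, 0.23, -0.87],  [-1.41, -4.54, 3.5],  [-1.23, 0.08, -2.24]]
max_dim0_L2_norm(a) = 5.11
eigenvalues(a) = [4.85, -2.22, -4.67]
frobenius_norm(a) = 8.05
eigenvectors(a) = [[0.96, -0.04, 0.03], [-0.21, -0.82, -1.0], [-0.17, -0.56, 0.05]]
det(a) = 50.22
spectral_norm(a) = 6.46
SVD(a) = [[-0.49,-0.81,0.33],[0.87,-0.40,0.29],[-0.11,0.43,0.9]] @ diag([6.458071203403053, 4.475981081335354, 1.7371844148806557]) @ [[-0.53, -0.63, 0.57], [-0.85, 0.38, -0.37], [0.02, -0.68, -0.73]]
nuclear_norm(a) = 12.67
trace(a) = -2.03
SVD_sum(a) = [[1.66, 1.98, -1.8], [-2.95, -3.51, 3.2], [0.36, 0.43, -0.39]] + [[3.08, -1.36, 1.35], [1.53, -0.68, 0.67], [-1.62, 0.72, -0.71]] + [[0.01, -0.39, -0.41],[0.01, -0.35, -0.37],[0.03, -1.06, -1.14]]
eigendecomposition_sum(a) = [[4.78,0.11,-0.53], [-1.03,-0.02,0.11], [-0.84,-0.02,0.09]] + [[-0.03,-0.01,-0.16], [-0.56,-0.16,-2.97], [-0.38,-0.11,-2.03]] + [[-0.01, 0.13, -0.18], [0.18, -4.36, 6.35], [-0.01, 0.21, -0.30]]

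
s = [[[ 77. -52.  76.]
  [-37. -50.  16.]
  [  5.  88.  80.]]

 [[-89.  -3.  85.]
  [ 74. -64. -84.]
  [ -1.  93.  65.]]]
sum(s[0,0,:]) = 101.0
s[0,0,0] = 77.0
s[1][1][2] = -84.0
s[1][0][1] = -3.0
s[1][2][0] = -1.0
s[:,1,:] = [[-37.0, -50.0, 16.0], [74.0, -64.0, -84.0]]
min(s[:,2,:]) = -1.0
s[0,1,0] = -37.0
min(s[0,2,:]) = 5.0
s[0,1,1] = -50.0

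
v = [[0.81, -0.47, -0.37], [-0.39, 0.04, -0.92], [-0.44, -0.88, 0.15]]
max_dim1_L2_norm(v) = 1.01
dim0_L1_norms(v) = [1.64, 1.39, 1.44]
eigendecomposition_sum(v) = [[(-0.1+0j),  (-0.22+0j),  -0.20+0.00j],[(-0.21+0j),  -0.48+0.00j,  (-0.45+0j)],[-0.20+0.00j,  -0.45+0.00j,  -0.42+0.00j]] + [[0.45+0.00j, -0.13+0.32j, (-0.08-0.35j)], [(-0.09-0.33j), (0.26+0.03j), -0.23+0.13j], [-0.12+0.35j, (-0.22-0.18j), 0.29+0.03j]] + [[(0.45-0j), (-0.13-0.32j), (-0.08+0.35j)], [(-0.09+0.33j), 0.26-0.03j, -0.23-0.13j], [(-0.12-0.35j), (-0.22+0.18j), (0.29-0.03j)]]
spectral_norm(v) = 1.01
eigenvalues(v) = [(-1+0j), (1+0.06j), (1-0.06j)]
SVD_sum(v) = [[0.58, -0.44, -0.61], [0.2, -0.16, -0.22], [0.03, -0.02, -0.03]] + [[0.16, -0.13, 0.24],  [-0.46, 0.37, -0.7],  [0.12, -0.10, 0.19]] + [[0.07,  0.1,  0.00], [-0.13,  -0.17,  -0.0], [-0.59,  -0.76,  -0.01]]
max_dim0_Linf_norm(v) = 0.92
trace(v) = 1.00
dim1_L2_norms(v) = [1.01, 1.0, 1.0]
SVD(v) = [[-0.94,-0.31,0.12], [-0.33,0.92,-0.22], [-0.04,-0.25,-0.97]] @ diag([1.0079653800467592, 0.9992905939314917, 0.9949492959479085]) @ [[-0.61, 0.46, 0.64],[-0.5, 0.40, -0.76],[0.61, 0.79, 0.01]]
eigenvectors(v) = [[(-0.31+0j), (0.67+0j), (0.67-0j)],[-0.69+0.00j, -0.13-0.49j, (-0.13+0.49j)],[(-0.65+0j), -0.18+0.51j, -0.18-0.51j]]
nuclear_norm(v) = 3.00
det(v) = -1.00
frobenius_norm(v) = 1.73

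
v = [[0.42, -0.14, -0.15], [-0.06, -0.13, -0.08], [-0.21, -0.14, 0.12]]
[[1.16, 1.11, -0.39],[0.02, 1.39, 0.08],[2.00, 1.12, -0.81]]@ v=[[0.50, -0.25, -0.31], [-0.09, -0.19, -0.1], [0.94, -0.31, -0.49]]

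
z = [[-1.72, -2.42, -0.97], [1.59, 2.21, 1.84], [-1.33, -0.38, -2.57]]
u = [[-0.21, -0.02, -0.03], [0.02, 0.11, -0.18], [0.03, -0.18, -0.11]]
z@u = [[0.28,-0.06,0.59], [-0.23,-0.12,-0.65], [0.19,0.45,0.39]]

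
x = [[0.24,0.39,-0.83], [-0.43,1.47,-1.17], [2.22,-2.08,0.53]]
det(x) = 0.645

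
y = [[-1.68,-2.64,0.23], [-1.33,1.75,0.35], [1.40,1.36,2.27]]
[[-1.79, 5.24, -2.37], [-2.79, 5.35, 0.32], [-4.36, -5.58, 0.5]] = y @ [[1.12, -3.69, 0.43], [-0.25, 0.33, 0.59], [-2.46, -0.38, -0.40]]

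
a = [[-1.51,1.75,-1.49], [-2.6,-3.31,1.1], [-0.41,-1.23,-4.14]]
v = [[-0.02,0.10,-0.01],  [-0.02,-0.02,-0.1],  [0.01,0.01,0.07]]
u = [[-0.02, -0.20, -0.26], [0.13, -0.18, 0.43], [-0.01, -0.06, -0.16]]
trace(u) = -0.36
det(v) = 0.00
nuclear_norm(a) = 11.22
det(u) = -0.00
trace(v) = 0.03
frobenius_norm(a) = 6.73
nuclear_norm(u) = 0.83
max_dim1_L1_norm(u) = 0.74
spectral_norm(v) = 0.13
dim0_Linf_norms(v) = [0.02, 0.1, 0.1]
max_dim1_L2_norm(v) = 0.1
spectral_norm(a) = 4.57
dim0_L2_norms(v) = [0.03, 0.1, 0.12]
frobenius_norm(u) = 0.61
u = a @ v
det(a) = -45.10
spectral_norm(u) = 0.54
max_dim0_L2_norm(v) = 0.12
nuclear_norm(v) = 0.23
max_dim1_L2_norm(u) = 0.48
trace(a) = -8.96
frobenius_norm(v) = 0.16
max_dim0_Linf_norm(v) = 0.1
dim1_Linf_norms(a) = [1.75, 3.31, 4.14]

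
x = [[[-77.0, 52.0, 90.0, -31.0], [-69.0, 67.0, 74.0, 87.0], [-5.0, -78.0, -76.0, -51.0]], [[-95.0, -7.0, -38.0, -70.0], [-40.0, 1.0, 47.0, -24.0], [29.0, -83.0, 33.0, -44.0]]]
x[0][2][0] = -5.0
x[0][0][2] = 90.0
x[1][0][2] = -38.0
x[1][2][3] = -44.0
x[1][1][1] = 1.0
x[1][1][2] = 47.0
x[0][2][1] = -78.0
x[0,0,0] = -77.0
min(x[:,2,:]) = -83.0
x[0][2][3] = -51.0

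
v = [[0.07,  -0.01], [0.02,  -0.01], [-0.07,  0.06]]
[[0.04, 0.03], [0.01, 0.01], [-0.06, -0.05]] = v @ [[0.44, 0.35],[-0.46, -0.35]]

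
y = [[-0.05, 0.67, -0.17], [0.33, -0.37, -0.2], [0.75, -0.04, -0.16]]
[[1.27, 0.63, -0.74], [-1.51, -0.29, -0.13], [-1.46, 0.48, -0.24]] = y @ [[-1.60, 0.84, 0.05],[2.06, 1.18, -0.62],[1.10, 0.67, 1.9]]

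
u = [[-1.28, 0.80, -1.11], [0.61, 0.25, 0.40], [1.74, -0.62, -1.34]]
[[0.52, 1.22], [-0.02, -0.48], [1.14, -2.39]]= u @ [[0.27, -1.07], [0.23, 0.22], [-0.61, 0.29]]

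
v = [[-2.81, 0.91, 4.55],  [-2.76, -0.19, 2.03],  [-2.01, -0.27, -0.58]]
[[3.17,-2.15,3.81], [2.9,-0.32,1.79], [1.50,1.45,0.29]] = v@[[-0.77, -0.51, -0.38], [-0.54, 0.21, 0.81], [0.33, -0.83, 0.44]]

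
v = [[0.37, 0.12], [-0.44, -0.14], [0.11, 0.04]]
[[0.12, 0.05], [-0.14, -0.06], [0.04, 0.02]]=v @ [[0.29, 0.12], [0.12, 0.05]]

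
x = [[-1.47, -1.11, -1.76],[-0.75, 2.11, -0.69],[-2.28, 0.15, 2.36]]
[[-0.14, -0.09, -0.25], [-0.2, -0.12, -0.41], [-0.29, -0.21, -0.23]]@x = [[0.84, -0.07, -0.28], [1.32, -0.09, -0.53], [1.11, -0.16, 0.11]]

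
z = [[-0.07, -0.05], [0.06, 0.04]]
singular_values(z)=[0.11, 0.0]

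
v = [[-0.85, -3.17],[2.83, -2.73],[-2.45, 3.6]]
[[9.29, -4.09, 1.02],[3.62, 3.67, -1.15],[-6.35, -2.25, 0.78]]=v@ [[-1.23, 2.02, -0.57], [-2.60, 0.75, -0.17]]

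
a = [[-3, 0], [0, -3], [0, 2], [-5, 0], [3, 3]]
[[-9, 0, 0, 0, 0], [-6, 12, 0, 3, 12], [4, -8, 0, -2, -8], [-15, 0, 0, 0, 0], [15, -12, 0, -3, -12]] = a@[[3, 0, 0, 0, 0], [2, -4, 0, -1, -4]]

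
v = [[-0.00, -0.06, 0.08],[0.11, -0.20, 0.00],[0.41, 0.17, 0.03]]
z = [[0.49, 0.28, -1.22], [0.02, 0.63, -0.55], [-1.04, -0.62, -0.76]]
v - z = [[-0.49, -0.34, 1.3], [0.09, -0.83, 0.55], [1.45, 0.79, 0.79]]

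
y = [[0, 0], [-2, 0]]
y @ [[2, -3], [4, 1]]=[[0, 0], [-4, 6]]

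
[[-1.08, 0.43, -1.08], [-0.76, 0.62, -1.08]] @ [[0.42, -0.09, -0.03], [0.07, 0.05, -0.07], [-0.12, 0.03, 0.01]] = [[-0.29,  0.09,  -0.01],[-0.15,  0.07,  -0.03]]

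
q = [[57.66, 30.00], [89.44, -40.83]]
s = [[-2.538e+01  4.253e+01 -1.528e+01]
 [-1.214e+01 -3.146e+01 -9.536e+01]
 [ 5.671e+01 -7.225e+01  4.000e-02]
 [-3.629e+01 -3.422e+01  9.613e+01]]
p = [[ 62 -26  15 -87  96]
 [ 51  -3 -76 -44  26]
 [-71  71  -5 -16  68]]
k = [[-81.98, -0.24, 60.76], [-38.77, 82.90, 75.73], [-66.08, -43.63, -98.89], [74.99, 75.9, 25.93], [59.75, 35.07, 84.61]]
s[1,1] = -31.46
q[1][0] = 89.44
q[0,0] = 57.66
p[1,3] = -44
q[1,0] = 89.44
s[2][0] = 56.71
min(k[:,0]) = -81.98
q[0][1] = 30.0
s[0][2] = -15.28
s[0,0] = -25.38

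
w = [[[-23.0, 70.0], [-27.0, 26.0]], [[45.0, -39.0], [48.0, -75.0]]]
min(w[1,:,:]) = -75.0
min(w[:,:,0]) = -27.0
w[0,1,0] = -27.0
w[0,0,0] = -23.0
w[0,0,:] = [-23.0, 70.0]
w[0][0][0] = -23.0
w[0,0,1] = 70.0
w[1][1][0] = 48.0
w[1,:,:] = [[45.0, -39.0], [48.0, -75.0]]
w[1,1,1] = -75.0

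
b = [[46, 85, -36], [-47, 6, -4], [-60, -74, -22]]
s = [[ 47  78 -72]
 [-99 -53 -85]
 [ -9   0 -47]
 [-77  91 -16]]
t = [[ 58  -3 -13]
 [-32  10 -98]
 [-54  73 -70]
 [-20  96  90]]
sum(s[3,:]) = -2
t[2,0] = -54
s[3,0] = -77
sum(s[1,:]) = -237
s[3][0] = -77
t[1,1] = 10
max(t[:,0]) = 58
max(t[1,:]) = 10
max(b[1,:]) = 6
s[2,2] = -47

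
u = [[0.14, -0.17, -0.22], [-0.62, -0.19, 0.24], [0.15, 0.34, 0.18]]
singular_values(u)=[0.73, 0.46, 0.0]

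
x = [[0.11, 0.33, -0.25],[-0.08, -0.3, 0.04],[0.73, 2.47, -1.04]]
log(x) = [[(-5.92+0.71j), (4.48+3.1j), (1.6+0.7j)],  [1.15+0.61j, -2.49+2.36j, -0.36-0.18j],  [-1.73-0.25j, (-3.93+0.32j), 0.24+3.21j]]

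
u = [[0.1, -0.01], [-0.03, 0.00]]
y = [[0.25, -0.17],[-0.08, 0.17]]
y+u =[[0.35, -0.18],  [-0.11, 0.17]]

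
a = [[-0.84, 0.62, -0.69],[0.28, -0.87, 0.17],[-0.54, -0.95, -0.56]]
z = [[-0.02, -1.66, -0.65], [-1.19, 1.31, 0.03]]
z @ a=[[-0.10, 2.05, 0.1], [1.35, -1.91, 1.03]]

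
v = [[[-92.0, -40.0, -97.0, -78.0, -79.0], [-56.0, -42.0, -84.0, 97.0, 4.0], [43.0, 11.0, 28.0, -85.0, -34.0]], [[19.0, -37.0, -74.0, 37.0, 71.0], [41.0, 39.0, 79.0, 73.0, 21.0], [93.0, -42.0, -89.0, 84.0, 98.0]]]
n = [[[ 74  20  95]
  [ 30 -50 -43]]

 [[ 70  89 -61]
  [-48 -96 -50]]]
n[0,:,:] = [[74, 20, 95], [30, -50, -43]]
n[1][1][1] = -96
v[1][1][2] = 79.0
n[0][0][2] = 95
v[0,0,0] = -92.0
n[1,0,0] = 70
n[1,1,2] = -50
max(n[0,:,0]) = 74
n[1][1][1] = -96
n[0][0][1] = 20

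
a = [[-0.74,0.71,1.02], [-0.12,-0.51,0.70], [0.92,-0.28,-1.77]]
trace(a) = -3.02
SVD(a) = [[-0.55, 0.56, 0.62], [-0.22, -0.81, 0.54], [0.81, 0.16, 0.57]] @ diag([2.493529630537797, 0.8346262345030709, 0.0030050472981645046]) @ [[0.47, -0.20, -0.86], [-0.21, 0.92, -0.33], [0.86, 0.33, 0.39]]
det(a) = 0.01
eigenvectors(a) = [[-0.41,  -0.86,  -0.23], [-0.39,  -0.33,  0.82], [0.82,  -0.39,  -0.53]]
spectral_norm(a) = 2.49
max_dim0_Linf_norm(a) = 1.77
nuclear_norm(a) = 3.33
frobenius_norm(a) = 2.63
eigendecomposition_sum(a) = [[-0.61, 0.44, 0.96], [-0.58, 0.42, 0.91], [1.22, -0.88, -1.91]] + [[0.0, 0.00, 0.00], [0.0, 0.00, 0.0], [0.0, 0.0, 0.0]] + [[-0.13,0.27,0.06], [0.46,-0.93,-0.22], [-0.3,0.60,0.14]]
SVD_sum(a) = [[-0.64, 0.27, 1.17], [-0.26, 0.11, 0.48], [0.95, -0.4, -1.73]] + [[-0.10, 0.43, -0.16], [0.14, -0.62, 0.22], [-0.03, 0.12, -0.04]] + [[0.00, 0.00, 0.0], [0.00, 0.00, 0.0], [0.0, 0.00, 0.00]]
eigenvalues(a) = [-2.1, 0.0, -0.93]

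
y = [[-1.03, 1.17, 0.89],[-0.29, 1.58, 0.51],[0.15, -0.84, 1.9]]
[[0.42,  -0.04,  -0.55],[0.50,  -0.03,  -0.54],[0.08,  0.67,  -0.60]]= y@[[0.04, 0.21, -0.07], [0.27, -0.08, -0.22], [0.16, 0.30, -0.41]]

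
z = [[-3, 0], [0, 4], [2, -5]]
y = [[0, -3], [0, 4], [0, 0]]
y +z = [[-3, -3], [0, 8], [2, -5]]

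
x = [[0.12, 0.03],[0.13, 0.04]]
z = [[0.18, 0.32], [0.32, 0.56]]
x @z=[[0.03, 0.06],[0.04, 0.06]]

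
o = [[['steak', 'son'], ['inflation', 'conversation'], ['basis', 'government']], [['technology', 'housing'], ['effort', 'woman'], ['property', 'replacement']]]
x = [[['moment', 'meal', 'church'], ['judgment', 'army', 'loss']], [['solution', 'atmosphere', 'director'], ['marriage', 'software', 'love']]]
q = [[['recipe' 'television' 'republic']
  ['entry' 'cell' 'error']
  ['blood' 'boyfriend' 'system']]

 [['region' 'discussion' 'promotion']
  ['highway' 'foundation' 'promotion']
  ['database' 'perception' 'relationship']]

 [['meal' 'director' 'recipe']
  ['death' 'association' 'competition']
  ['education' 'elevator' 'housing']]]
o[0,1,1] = 'conversation'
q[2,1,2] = 'competition'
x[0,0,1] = 'meal'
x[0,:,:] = [['moment', 'meal', 'church'], ['judgment', 'army', 'loss']]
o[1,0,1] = 'housing'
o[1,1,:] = ['effort', 'woman']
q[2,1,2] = 'competition'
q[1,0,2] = 'promotion'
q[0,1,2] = 'error'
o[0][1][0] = 'inflation'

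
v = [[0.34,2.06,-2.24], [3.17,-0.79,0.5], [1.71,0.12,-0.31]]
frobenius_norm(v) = 4.83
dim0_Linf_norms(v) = [3.17, 2.06, 2.24]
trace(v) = -0.76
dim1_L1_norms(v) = [4.64, 4.46, 2.14]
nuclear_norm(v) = 6.81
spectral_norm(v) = 3.70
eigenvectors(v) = [[-0.41, 0.43, 0.08],[0.85, 0.75, 0.73],[0.33, 0.5, 0.68]]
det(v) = -0.03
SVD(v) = [[0.2, 0.95, -0.22],[-0.89, 0.09, -0.44],[-0.4, 0.29, 0.87]] @ diag([3.6950292823727797, 3.1114549620700087, 0.002573211539806158]) @ [[-0.93, 0.29, -0.21], [0.35, 0.62, -0.70], [0.07, 0.73, 0.68]]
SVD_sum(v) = [[-0.70, 0.22, -0.16], [3.07, -0.96, 0.69], [1.40, -0.44, 0.31]] + [[1.04, 1.84, -2.08],[0.10, 0.17, -0.19],[0.31, 0.55, -0.63]] + [[-0.00, -0.0, -0.00],  [-0.0, -0.0, -0.0],  [0.0, 0.00, 0.00]]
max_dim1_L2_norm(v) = 3.3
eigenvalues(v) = [-2.13, 1.36, 0.01]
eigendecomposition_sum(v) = [[-0.68,1.15,-1.15], [1.4,-2.37,2.38], [0.54,-0.92,0.93]] + [[1.02, 0.92, -1.09],[1.78, 1.60, -1.91],[1.17, 1.05, -1.26]] + [[-0.0, -0.0, 0.0],  [-0.01, -0.01, 0.03],  [-0.01, -0.01, 0.02]]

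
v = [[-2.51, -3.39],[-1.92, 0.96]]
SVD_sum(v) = [[-2.70,-3.23], [-0.32,-0.38]] + [[0.19,-0.16], [-1.6,1.34]]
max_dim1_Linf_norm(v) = 3.39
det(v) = -8.92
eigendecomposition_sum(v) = [[-3.02, -2.12], [-1.2, -0.84]] + [[0.51,  -1.27], [-0.72,  1.80]]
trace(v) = -1.55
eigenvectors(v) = [[-0.93, 0.58],  [-0.37, -0.82]]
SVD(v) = [[-0.99,-0.12], [-0.12,0.99]] @ diag([4.239737871981062, 2.1035262719751078]) @ [[0.64, 0.77], [-0.77, 0.64]]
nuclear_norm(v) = 6.34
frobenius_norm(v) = 4.73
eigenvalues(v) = [-3.86, 2.31]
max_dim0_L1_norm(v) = 4.43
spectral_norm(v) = 4.24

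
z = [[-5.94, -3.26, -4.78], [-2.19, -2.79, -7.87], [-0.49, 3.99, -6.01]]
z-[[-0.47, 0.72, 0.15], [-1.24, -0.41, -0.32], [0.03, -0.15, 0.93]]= [[-5.47, -3.98, -4.93], [-0.95, -2.38, -7.55], [-0.52, 4.14, -6.94]]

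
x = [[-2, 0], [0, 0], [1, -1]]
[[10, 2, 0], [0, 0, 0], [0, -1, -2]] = x @ [[-5, -1, 0], [-5, 0, 2]]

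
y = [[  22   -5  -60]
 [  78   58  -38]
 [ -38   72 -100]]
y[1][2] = -38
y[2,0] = -38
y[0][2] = -60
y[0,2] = -60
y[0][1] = -5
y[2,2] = -100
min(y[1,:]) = -38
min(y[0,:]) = -60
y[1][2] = -38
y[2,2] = -100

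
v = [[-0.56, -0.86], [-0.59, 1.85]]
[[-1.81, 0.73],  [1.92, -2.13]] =v @ [[1.10,0.31], [1.39,-1.05]]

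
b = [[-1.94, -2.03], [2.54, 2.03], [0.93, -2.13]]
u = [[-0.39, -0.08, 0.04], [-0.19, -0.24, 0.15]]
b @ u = [[1.14, 0.64, -0.38],[-1.38, -0.69, 0.41],[0.04, 0.44, -0.28]]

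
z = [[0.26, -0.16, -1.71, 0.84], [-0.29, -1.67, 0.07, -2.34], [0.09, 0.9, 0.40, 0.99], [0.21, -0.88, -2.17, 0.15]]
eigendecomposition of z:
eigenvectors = [[-0.27,0.59,-0.14,0.47], [0.88,-0.59,-0.75,-0.68], [-0.38,0.16,0.33,0.35], [0.00,0.53,0.56,0.44]]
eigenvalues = [-1.62, 0.72, 0.01, 0.03]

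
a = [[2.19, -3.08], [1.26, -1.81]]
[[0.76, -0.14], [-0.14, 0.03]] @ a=[[1.49, -2.09], [-0.27, 0.38]]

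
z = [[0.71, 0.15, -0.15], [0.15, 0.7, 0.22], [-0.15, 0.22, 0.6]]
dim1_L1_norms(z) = [1.01, 1.07, 0.97]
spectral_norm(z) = 0.88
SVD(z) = [[0.29, 0.83, -0.47], [0.82, 0.03, 0.57], [0.48, -0.55, -0.68]] @ diag([0.8829667314275116, 0.8146816765966969, 0.3123515919757914]) @ [[0.29, 0.82, 0.48],[0.83, 0.03, -0.55],[-0.47, 0.57, -0.68]]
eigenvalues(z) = [0.31, 0.81, 0.88]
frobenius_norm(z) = 1.24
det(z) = 0.22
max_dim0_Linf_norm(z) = 0.71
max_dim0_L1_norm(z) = 1.07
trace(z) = 2.01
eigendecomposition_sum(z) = [[0.07,-0.08,0.10], [-0.08,0.10,-0.12], [0.1,-0.12,0.14]] + [[0.56,0.02,-0.38], [0.02,0.00,-0.01], [-0.38,-0.01,0.25]] + [[0.08, 0.21, 0.13],  [0.21, 0.6, 0.35],  [0.13, 0.35, 0.21]]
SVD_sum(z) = [[0.08, 0.21, 0.13],[0.21, 0.6, 0.35],[0.13, 0.35, 0.21]] + [[0.56, 0.02, -0.38], [0.02, 0.00, -0.01], [-0.38, -0.01, 0.25]] + [[0.07,-0.08,0.10], [-0.08,0.10,-0.12], [0.10,-0.12,0.14]]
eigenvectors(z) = [[-0.47, 0.83, 0.29], [0.57, 0.03, 0.82], [-0.68, -0.55, 0.48]]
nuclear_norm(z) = 2.01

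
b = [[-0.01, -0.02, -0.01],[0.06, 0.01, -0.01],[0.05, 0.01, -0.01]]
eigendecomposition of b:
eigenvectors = [[(0.07-0.46j), 0.07+0.46j, (0.24+0j)], [-0.68+0.00j, -0.68-0.00j, (-0.51+0j)], [-0.57+0.00j, (-0.57-0j), (0.83+0j)]]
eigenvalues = [(-0+0.04j), (-0-0.04j), (-0+0j)]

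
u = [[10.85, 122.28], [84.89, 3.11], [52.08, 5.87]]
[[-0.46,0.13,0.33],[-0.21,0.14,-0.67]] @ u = [[23.23,-53.91], [-25.29,-29.18]]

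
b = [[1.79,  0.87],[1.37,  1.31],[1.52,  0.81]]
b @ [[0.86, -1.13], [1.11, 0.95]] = [[2.51, -1.2], [2.63, -0.30], [2.21, -0.95]]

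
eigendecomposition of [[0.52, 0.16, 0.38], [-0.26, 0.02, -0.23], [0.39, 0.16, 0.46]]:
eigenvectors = [[-0.67, 0.59, -0.40], [0.42, 0.27, 0.92], [-0.62, -0.76, 0.03]]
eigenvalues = [0.77, 0.1, 0.13]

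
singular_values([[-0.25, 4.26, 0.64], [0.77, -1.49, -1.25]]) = [4.66, 1.13]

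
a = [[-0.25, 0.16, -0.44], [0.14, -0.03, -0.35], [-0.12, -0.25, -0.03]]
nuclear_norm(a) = 1.15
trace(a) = -0.31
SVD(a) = [[-0.87, 0.45, -0.2], [-0.49, -0.80, 0.34], [-0.01, 0.4, 0.92]] @ diag([0.5882179839601775, 0.2810130582123522, 0.27844436510722437]) @ [[0.26, -0.21, 0.94], [-0.97, -0.01, 0.26], [-0.04, -0.98, -0.20]]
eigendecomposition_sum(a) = [[0.06,0.13,-0.17], [0.07,0.15,-0.2], [-0.06,-0.13,0.17]] + [[-0.29, -0.54, -0.93],[0.06, 0.11, 0.19],[-0.06, -0.11, -0.19]] + [[-0.02, 0.58, 0.66], [0.01, -0.29, -0.33], [0.0, -0.01, -0.01]]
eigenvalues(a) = [0.38, -0.37, -0.32]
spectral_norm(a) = 0.59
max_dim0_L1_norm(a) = 0.82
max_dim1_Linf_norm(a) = 0.44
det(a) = 0.05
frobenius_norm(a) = 0.71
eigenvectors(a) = [[-0.54, -0.96, -0.89], [-0.64, 0.19, 0.45], [0.54, -0.20, 0.02]]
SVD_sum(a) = [[-0.13,0.11,-0.48], [-0.07,0.06,-0.27], [-0.0,0.0,-0.01]] + [[-0.12, -0.00, 0.03], [0.22, 0.00, -0.06], [-0.11, -0.00, 0.03]] + [[0.0, 0.06, 0.01], [-0.0, -0.09, -0.02], [-0.01, -0.25, -0.05]]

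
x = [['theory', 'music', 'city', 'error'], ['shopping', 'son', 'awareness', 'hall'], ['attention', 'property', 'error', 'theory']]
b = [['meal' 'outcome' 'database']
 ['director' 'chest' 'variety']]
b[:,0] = ['meal', 'director']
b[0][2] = 'database'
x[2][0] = 'attention'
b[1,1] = 'chest'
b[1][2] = 'variety'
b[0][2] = 'database'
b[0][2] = 'database'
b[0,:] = ['meal', 'outcome', 'database']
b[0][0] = 'meal'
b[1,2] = 'variety'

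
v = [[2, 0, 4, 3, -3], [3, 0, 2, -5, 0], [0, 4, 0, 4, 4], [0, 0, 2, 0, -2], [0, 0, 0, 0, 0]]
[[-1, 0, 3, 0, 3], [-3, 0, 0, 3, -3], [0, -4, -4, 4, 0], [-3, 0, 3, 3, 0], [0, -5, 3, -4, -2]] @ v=[[-2, 12, -4, 9, 15], [-6, 0, -6, -9, 3], [-12, -16, 0, 4, -24], [-6, 12, -6, 3, 15], [-15, 12, -18, 37, 20]]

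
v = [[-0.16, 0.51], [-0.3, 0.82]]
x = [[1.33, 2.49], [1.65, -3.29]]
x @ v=[[-0.96, 2.72], [0.72, -1.86]]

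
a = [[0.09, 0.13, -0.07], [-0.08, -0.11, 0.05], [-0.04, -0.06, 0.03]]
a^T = [[0.09, -0.08, -0.04],[0.13, -0.11, -0.06],[-0.07, 0.05, 0.03]]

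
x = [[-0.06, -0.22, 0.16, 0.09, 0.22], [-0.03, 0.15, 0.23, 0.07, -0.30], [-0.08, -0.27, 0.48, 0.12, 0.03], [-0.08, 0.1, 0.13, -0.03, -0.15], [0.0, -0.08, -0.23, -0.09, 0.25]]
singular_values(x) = [0.69, 0.58, 0.1, 0.06, 0.0]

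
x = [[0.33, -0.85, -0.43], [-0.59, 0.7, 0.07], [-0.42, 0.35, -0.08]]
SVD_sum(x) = [[0.51, -0.79, -0.21], [-0.48, 0.74, 0.20], [-0.26, 0.4, 0.11]] + [[-0.18, -0.06, -0.22], [-0.11, -0.04, -0.13], [-0.16, -0.05, -0.19]] + [[-0.0,-0.00,0.0],[-0.00,-0.0,0.00],[0.0,0.00,-0.0]]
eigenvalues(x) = [1.36, -0.41, -0.0]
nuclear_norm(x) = 1.83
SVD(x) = [[-0.68, -0.69, -0.24], [0.64, -0.41, -0.65], [0.35, -0.60, 0.72]] @ diag([1.4094736347745416, 0.4218787492672171, 0.00154718847272906]) @ [[-0.53, 0.82, 0.22], [0.63, 0.21, 0.75], [0.56, 0.54, -0.63]]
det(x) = 0.00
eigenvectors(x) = [[-0.68, 0.74, -0.56], [0.64, 0.36, -0.54], [0.35, 0.57, 0.63]]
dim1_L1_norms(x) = [1.61, 1.36, 0.85]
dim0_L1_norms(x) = [1.34, 1.9, 0.58]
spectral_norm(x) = 1.41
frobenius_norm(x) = 1.47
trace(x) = 0.95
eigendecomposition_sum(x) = [[0.52, -0.78, -0.19], [-0.50, 0.74, 0.18], [-0.27, 0.41, 0.10]] + [[-0.19, -0.07, -0.24], [-0.09, -0.04, -0.11], [-0.15, -0.06, -0.18]] + [[-0.00,-0.00,0.0],[-0.00,-0.00,0.0],[0.00,0.0,-0.0]]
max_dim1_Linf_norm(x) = 0.85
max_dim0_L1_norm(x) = 1.9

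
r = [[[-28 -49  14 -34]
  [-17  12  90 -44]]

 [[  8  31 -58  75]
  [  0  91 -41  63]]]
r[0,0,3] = -34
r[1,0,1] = 31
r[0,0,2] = 14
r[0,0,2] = 14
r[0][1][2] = 90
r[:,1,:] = [[-17, 12, 90, -44], [0, 91, -41, 63]]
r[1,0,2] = -58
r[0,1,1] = 12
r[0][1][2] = 90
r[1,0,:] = [8, 31, -58, 75]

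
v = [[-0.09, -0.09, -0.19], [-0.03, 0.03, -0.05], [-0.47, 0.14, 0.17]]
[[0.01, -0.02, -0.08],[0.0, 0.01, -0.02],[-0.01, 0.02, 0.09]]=v@[[0.0,  0.00,  -0.04], [0.0,  0.17,  0.00], [-0.04,  0.00,  0.43]]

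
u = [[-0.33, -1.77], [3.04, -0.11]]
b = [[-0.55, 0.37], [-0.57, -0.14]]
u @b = [[1.19, 0.13], [-1.61, 1.14]]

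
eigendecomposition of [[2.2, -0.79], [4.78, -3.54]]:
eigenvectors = [[0.72, 0.16], [0.69, 0.99]]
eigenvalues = [1.44, -2.78]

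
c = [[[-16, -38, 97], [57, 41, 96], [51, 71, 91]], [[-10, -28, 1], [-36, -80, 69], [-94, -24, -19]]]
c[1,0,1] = -28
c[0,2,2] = 91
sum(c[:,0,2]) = 98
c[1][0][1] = -28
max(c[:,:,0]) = 57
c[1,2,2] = -19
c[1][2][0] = -94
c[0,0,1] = -38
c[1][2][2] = -19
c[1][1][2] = 69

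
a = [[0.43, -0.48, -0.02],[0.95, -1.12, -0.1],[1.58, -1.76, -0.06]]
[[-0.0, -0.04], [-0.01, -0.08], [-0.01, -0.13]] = a @ [[-0.03,-0.03],[-0.02,0.05],[-0.01,-0.03]]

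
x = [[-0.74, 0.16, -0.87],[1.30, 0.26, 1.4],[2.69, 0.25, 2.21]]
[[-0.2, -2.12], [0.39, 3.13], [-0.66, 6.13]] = x@[[-1.87, 1.64],[0.52, -0.91],[1.92, 0.88]]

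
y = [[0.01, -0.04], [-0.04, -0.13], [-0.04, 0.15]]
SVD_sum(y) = [[0.0, -0.04], [0.00, -0.13], [-0.0, 0.15]] + [[0.01, 0.0], [-0.04, -0.00], [-0.04, -0.00]]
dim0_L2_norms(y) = [0.06, 0.2]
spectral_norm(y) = 0.20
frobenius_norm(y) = 0.21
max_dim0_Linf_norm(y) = 0.15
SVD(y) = [[-0.20, 0.15],[-0.64, -0.77],[0.75, -0.62]] @ diag([0.20257876903956415, 0.057112540955686186]) @ [[-0.03, 1.0], [1.00, 0.03]]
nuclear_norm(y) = 0.26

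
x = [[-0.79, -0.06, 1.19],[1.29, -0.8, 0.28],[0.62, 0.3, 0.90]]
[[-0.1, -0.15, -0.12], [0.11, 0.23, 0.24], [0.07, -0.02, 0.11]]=x @ [[0.11, 0.11, 0.17], [0.04, -0.13, -0.02], [-0.01, -0.06, 0.01]]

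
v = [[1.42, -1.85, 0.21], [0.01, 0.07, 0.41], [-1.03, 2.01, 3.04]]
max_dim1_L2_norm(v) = 3.79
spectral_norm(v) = 4.04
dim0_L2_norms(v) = [1.75, 2.73, 3.07]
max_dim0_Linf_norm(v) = 3.04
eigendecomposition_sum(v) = [[0.02,-0.04,-0.04],[-0.20,0.35,0.37],[-1.59,2.73,2.94]] + [[1.4,-1.81,0.25], [0.21,-0.27,0.04], [0.56,-0.73,0.10]] + [[0.0, -0.0, 0.00], [0.00, -0.0, 0.0], [-0.0, 0.0, -0.00]]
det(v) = -0.01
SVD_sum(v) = [[0.57, -0.99, -1.06],[-0.12, 0.2, 0.22],[-1.37, 2.36, 2.53]] + [[0.85,  -0.86,  1.27], [0.13,  -0.13,  0.19], [0.34,  -0.35,  0.51]] + [[0.00, 0.0, -0.0],[-0.00, -0.0, 0.00],[0.0, 0.0, -0.00]]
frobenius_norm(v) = 4.47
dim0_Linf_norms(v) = [1.42, 2.01, 3.04]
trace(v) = 4.53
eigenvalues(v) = [3.31, 1.23, -0.0]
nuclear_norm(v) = 5.95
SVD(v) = [[-0.38, -0.92, 0.10], [0.08, -0.14, -0.99], [0.92, -0.37, 0.13]] @ diag([4.04464673625053, 1.9077554026248866, 0.0014500667218543273]) @ [[-0.37, 0.63, 0.68], [-0.48, 0.49, -0.72], [0.79, 0.60, -0.12]]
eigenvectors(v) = [[-0.01, -0.92, 0.79], [0.13, -0.14, 0.60], [0.99, -0.37, -0.13]]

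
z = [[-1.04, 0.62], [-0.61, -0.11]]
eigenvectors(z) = [[0.71+0.00j, 0.71-0.00j],[0.53+0.46j, 0.53-0.46j]]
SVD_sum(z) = [[-1.1, 0.48],[-0.47, 0.21]] + [[0.06, 0.14], [-0.14, -0.32]]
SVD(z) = [[-0.92, -0.39], [-0.39, 0.92]] @ diag([1.3069591822598992, 0.376905420372985]) @ [[0.92, -0.4], [-0.40, -0.92]]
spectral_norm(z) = 1.31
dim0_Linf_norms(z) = [1.04, 0.62]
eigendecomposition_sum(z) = [[-0.52-0.13j, 0.31+0.44j], [-0.31-0.44j, -0.05+0.53j]] + [[-0.52+0.13j, 0.31-0.44j],  [-0.31+0.44j, (-0.05-0.53j)]]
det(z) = 0.49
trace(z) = -1.15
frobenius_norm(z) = 1.36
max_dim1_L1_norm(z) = 1.66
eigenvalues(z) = [(-0.58+0.4j), (-0.58-0.4j)]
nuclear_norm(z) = 1.68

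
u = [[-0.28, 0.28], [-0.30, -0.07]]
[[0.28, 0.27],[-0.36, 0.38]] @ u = [[-0.16, 0.06], [-0.01, -0.13]]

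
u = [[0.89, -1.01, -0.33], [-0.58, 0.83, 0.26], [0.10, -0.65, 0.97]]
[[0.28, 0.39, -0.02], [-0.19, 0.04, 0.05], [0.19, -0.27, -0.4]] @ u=[[0.02, 0.05, -0.01], [-0.19, 0.19, 0.12], [0.29, -0.16, -0.52]]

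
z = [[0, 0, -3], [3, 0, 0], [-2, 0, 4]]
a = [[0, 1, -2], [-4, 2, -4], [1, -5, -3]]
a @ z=[[7, 0, -8], [14, 0, -4], [-9, 0, -15]]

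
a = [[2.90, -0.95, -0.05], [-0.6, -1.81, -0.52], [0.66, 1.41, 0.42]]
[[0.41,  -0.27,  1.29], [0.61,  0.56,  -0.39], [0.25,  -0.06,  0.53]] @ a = [[2.20, 1.92, 0.66],[1.18, -2.14, -0.49],[1.11, 0.62, 0.24]]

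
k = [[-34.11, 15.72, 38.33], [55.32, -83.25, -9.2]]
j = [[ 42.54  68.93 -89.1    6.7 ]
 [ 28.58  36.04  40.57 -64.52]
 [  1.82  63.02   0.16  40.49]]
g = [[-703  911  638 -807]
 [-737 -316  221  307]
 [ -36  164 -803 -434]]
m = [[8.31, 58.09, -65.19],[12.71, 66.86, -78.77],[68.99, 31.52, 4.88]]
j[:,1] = [68.93, 36.04, 63.02]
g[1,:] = [-737, -316, 221, 307]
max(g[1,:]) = 307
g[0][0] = -703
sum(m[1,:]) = 0.7999999999999972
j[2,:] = [1.82, 63.02, 0.16, 40.49]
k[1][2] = -9.2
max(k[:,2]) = 38.33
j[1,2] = 40.57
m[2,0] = 68.99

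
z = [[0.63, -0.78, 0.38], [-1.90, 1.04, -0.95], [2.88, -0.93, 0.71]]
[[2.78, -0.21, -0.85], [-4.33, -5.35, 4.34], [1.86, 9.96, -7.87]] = z @ [[-1.20, 4.59, -3.3],[-2.45, 4.83, -1.27],[4.28, 1.74, 0.64]]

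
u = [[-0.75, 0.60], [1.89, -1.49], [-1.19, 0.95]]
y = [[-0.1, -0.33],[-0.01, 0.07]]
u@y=[[0.07, 0.29], [-0.17, -0.73], [0.11, 0.46]]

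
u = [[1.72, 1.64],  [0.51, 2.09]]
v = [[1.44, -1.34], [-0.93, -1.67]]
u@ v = [[0.95, -5.04],[-1.21, -4.17]]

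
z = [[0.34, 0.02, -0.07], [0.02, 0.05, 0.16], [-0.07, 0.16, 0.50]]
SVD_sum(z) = [[0.04, -0.04, -0.14],[-0.04, 0.04, 0.14],[-0.14, 0.14, 0.49]] + [[0.30, 0.06, 0.07], [0.06, 0.01, 0.01], [0.07, 0.01, 0.01]] + [[-0.0,0.00,-0.00], [0.00,-0.01,0.00], [-0.00,0.00,-0.00]]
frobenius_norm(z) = 0.66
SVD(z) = [[-0.26, -0.96, 0.12], [0.28, -0.19, -0.94], [0.93, -0.21, 0.31]] @ diag([0.5674408380060502, 0.32844520077250183, 0.005886038778551857]) @ [[-0.26, 0.28, 0.93],[-0.96, -0.19, -0.21],[-0.12, 0.94, -0.31]]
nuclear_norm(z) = 0.90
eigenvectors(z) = [[0.26, 0.96, -0.12], [-0.28, 0.19, 0.94], [-0.93, 0.21, -0.31]]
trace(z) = 0.89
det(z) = -0.00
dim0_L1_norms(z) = [0.43, 0.23, 0.73]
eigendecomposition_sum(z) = [[0.04, -0.04, -0.14], [-0.04, 0.04, 0.14], [-0.14, 0.14, 0.49]] + [[0.30, 0.06, 0.07], [0.06, 0.01, 0.01], [0.07, 0.01, 0.01]] + [[-0.00, 0.0, -0.00], [0.0, -0.01, 0.00], [-0.00, 0.0, -0.00]]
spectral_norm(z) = 0.57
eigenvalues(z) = [0.57, 0.33, -0.01]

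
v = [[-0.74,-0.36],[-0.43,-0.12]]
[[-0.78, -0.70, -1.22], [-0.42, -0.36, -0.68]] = v@[[0.85,  0.68,  1.51], [0.43,  0.54,  0.29]]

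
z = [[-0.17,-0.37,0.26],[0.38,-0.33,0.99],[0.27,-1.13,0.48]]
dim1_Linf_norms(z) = [0.37, 0.99, 1.13]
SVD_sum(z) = [[0.1,-0.28,0.26],  [0.24,-0.7,0.63],  [0.30,-0.86,0.77]] + [[-0.03, -0.09, -0.09], [0.14, 0.37, 0.36], [-0.1, -0.27, -0.26]] + [[-0.23, 0.00, 0.09], [0.0, -0.0, -0.00], [0.08, -0.0, -0.03]]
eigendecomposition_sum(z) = [[-0.24+0.00j, 0.00-0.00j, (0.08-0j)], [0.00-0.00j, (-0+0j), -0.00+0.00j], [0.09-0.00j, -0.00+0.00j, (-0.03+0j)]] + [[0.03+0.05j, (-0.19+0.03j), (0.09+0.14j)], [0.19-0.02j, -0.16+0.54j, 0.50-0.06j], [0.09+0.17j, (-0.56+0.06j), (0.25+0.43j)]] + [[0.03-0.05j, (-0.19-0.03j), (0.09-0.14j)],[0.19+0.02j, (-0.16-0.54j), 0.50+0.06j],[0.09-0.17j, (-0.56-0.06j), (0.25-0.43j)]]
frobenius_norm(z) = 1.75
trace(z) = -0.02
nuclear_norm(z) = 2.53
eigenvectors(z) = [[0.93+0.00j, -0.23+0.01j, (-0.23-0.01j)], [-0.01+0.00j, (-0.27+0.63j), -0.27-0.63j], [(-0.36+0j), -0.69+0.00j, -0.69-0.00j]]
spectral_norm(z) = 1.59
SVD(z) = [[0.25, -0.19, -0.95],[0.61, 0.79, 0.0],[0.75, -0.58, 0.31]] @ diag([1.5881004365723854, 0.6746025185543034, 0.2642885644873638]) @ [[0.25, -0.72, 0.65],  [0.26, 0.7, 0.67],  [0.93, -0.00, -0.36]]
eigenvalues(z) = [(-0.26+0j), (0.12+1.03j), (0.12-1.03j)]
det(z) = -0.28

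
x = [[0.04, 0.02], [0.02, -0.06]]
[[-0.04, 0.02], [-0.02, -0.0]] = x @ [[-0.92,0.42], [-0.04,0.17]]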